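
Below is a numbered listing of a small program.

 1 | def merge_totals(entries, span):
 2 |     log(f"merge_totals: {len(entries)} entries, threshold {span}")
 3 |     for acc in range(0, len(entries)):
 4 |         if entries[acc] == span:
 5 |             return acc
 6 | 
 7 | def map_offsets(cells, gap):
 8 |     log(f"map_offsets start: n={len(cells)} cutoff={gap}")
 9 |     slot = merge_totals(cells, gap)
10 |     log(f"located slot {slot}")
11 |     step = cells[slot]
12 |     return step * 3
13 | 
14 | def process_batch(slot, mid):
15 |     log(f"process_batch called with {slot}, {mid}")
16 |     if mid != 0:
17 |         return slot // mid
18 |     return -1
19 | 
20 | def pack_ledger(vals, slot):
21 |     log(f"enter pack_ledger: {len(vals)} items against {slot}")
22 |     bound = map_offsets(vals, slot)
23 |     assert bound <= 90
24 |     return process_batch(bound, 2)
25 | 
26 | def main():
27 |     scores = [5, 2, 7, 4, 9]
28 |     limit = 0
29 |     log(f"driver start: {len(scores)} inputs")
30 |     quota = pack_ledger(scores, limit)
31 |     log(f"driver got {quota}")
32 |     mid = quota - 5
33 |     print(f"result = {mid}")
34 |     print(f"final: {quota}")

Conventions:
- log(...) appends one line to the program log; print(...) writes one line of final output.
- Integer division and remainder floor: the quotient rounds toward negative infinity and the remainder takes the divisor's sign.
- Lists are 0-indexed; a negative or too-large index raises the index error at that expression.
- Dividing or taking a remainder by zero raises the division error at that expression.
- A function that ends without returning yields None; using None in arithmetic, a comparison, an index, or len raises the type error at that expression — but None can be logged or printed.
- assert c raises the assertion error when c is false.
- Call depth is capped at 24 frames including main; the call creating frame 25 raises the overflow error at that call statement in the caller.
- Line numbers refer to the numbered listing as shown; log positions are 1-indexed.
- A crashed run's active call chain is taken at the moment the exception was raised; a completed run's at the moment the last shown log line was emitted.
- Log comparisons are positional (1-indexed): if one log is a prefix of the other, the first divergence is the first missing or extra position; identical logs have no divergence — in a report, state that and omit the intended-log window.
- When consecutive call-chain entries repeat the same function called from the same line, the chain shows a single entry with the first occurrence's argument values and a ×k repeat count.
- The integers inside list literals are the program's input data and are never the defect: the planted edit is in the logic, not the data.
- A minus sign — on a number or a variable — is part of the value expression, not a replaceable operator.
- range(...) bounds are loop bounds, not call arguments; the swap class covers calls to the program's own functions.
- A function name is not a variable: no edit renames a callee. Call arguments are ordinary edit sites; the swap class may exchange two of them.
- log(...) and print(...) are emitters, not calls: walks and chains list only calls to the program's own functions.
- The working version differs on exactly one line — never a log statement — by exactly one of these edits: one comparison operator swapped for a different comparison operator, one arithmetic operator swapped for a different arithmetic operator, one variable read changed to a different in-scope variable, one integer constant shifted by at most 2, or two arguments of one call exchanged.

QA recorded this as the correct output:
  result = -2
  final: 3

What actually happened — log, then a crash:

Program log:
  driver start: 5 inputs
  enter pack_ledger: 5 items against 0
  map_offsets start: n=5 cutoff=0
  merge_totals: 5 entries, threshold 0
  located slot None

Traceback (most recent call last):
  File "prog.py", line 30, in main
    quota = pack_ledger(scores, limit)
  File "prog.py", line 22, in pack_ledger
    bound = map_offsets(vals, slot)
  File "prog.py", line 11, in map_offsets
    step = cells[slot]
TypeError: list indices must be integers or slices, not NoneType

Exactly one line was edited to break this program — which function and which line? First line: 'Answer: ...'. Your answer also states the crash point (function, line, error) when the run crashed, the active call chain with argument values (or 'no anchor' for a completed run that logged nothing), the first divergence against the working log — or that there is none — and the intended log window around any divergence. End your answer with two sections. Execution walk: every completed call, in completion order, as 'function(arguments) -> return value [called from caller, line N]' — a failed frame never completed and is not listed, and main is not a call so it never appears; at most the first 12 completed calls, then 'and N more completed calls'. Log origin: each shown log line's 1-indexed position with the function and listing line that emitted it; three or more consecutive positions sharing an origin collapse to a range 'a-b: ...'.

Answer: the defect is in main at line 28.
Key fact: Everything matches until log position 2, which reads 'enter pack_ledger: 5 items against 0' in place of 'enter pack_ledger: 5 items against 2'.
Crash: map_offsets, line 11, TypeError.
Call chain: main -> pack_ledger([5, 2, 7, 4, 9], 0) (called at line 30) -> map_offsets([5, 2, 7, 4, 9], 0) (called at line 22).
First divergence: position 2; shown 'enter pack_ledger: 5 items against 0' vs intended 'enter pack_ledger: 5 items against 2'.
Intended log window:
  1: driver start: 5 inputs
  2: enter pack_ledger: 5 items against 2
  3: map_offsets start: n=5 cutoff=2
Execution walk:
  merge_totals([5, 2, 7, 4, 9], 0) -> None  [called from map_offsets, line 9]
Origin of each log line:
  1: from main, line 29
  2: from pack_ledger, line 21
  3: from map_offsets, line 8
  4: from merge_totals, line 2
  5: from map_offsets, line 10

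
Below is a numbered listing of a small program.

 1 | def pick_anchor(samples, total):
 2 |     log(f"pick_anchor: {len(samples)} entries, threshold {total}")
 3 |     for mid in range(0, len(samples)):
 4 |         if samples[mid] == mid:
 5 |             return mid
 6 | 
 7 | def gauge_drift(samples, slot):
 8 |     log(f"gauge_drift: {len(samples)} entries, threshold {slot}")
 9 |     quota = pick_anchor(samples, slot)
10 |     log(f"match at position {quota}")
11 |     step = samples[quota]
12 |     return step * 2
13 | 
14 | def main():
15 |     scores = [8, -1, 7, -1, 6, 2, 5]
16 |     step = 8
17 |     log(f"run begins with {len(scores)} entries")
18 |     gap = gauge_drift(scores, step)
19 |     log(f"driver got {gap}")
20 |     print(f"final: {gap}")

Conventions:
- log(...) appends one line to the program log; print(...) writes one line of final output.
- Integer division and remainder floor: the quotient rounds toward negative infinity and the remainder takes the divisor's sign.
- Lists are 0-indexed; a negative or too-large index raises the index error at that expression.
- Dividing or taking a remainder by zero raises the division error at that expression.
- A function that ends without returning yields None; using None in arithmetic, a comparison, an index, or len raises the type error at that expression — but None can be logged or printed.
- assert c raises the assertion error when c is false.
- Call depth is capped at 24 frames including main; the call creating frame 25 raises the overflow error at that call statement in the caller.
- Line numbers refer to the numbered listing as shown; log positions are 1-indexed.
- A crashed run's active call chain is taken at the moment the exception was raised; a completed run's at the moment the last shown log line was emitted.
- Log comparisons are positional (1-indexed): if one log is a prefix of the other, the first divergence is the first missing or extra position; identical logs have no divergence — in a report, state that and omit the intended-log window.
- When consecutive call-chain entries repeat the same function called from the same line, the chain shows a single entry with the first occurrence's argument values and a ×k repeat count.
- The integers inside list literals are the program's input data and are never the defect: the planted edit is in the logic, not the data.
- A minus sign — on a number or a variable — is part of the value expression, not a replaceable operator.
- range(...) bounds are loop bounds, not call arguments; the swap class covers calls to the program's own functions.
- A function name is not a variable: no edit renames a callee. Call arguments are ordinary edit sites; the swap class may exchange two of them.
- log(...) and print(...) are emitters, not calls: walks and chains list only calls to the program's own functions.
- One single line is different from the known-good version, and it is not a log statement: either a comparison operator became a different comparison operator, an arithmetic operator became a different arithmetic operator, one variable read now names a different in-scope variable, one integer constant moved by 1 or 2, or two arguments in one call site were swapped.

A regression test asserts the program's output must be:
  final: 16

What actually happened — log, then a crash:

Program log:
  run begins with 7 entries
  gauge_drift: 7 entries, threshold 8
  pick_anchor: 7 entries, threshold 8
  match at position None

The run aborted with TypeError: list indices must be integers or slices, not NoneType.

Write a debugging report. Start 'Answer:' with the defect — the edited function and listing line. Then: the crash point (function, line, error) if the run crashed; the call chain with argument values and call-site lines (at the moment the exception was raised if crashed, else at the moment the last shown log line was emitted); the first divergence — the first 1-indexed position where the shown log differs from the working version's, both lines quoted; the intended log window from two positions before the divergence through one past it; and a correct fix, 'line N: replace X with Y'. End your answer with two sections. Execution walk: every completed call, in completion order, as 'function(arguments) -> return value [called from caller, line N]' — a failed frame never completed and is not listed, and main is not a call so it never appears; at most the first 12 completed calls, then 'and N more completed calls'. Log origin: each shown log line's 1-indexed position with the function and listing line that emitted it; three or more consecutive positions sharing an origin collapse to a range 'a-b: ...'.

Answer: the defect is in pick_anchor at line 4.
Key observation: The log first diverges at position 4: the faulty run prints 'match at position None' where the working version prints 'match at position 0'.
Crash: gauge_drift, line 11, TypeError.
Call chain: main -> gauge_drift([8, -1, 7, -1, 6, 2, 5], 8) (called at line 18).
First divergence: position 4 — shown 'match at position None', intended 'match at position 0'.
Intended log window:
  2: gauge_drift: 7 entries, threshold 8
  3: pick_anchor: 7 entries, threshold 8
  4: match at position 0
  5: driver got 16
Execution walk:
  pick_anchor([8, -1, 7, -1, 6, 2, 5], 8) -> None  [called from gauge_drift, line 9]
Log line origins:
  1: emitted by main (line 17)
  2: emitted by gauge_drift (line 8)
  3: emitted by pick_anchor (line 2)
  4: emitted by gauge_drift (line 10)
A correct fix: line 4: replace `samples[mid] == mid` with `samples[mid] == total`.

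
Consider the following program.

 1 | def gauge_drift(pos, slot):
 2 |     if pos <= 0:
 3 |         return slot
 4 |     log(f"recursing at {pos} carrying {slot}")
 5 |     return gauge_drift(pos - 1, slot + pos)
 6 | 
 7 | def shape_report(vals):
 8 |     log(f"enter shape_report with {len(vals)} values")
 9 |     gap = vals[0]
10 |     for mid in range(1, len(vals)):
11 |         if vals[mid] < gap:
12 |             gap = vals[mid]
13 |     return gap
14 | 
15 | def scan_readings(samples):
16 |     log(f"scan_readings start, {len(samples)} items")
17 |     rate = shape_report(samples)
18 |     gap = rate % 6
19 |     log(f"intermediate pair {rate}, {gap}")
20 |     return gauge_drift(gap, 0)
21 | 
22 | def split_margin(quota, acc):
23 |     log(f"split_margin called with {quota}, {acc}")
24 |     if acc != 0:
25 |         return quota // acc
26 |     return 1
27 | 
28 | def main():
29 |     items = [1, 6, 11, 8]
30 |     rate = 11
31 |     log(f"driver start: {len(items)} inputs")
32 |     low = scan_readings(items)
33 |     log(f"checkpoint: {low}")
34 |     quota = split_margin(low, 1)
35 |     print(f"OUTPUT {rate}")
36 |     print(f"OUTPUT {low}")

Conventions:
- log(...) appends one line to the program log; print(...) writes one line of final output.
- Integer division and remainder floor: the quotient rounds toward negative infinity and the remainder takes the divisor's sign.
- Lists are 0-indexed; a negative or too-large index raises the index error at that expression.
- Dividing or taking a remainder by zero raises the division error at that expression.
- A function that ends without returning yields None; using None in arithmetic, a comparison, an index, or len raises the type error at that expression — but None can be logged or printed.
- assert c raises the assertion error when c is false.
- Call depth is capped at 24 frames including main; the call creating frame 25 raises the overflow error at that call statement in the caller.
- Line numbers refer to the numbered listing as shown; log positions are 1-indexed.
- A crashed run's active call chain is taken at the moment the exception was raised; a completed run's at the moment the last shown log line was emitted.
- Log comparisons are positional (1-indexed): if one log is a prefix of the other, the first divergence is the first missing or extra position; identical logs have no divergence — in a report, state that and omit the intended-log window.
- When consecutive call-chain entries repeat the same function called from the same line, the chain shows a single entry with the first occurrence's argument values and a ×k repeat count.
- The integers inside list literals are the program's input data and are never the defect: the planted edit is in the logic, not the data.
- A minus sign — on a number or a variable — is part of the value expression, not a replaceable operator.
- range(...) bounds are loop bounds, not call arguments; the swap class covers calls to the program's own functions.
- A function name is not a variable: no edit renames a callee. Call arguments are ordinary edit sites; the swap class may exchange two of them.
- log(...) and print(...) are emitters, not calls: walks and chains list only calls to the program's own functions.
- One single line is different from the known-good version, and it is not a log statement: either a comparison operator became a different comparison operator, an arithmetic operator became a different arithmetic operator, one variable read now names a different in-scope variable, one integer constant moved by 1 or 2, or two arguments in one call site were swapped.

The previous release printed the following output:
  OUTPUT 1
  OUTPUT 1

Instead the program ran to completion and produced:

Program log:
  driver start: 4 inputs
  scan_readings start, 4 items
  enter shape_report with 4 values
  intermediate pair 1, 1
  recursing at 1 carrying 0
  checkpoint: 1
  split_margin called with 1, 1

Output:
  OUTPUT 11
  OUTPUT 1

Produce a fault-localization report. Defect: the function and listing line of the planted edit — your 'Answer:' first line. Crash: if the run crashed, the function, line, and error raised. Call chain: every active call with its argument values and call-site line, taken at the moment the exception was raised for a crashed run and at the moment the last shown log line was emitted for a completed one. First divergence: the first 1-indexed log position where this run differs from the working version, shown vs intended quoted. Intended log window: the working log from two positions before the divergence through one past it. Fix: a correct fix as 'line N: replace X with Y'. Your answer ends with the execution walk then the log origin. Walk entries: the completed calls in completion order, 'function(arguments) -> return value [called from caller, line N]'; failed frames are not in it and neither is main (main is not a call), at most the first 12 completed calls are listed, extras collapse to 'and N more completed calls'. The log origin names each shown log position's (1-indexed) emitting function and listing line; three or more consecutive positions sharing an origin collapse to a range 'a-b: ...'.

Answer: the defect is in main at line 35.
Key fact: Every logged value matches the working version; the printed result is what differs.
Call chain: main -> split_margin(1, 1) (called at line 34).
First divergence: there is none — every log position agrees.
Execution walk:
  shape_report([1, 6, 11, 8]) -> 1  [called from scan_readings, line 17]
  gauge_drift(0, 1) -> 1  [called from gauge_drift, line 5]
  gauge_drift(1, 0) -> 1  [called from scan_readings, line 20]
  scan_readings([1, 6, 11, 8]) -> 1  [called from main, line 32]
  split_margin(1, 1) -> 1  [called from main, line 34]
Log origin:
  1: logged in main at line 31
  2: logged in scan_readings at line 16
  3: logged in shape_report at line 8
  4: logged in scan_readings at line 19
  5: logged in gauge_drift at line 4
  6: logged in main at line 33
  7: logged in split_margin at line 23
A correct fix: line 35: replace `rate` with `quota`.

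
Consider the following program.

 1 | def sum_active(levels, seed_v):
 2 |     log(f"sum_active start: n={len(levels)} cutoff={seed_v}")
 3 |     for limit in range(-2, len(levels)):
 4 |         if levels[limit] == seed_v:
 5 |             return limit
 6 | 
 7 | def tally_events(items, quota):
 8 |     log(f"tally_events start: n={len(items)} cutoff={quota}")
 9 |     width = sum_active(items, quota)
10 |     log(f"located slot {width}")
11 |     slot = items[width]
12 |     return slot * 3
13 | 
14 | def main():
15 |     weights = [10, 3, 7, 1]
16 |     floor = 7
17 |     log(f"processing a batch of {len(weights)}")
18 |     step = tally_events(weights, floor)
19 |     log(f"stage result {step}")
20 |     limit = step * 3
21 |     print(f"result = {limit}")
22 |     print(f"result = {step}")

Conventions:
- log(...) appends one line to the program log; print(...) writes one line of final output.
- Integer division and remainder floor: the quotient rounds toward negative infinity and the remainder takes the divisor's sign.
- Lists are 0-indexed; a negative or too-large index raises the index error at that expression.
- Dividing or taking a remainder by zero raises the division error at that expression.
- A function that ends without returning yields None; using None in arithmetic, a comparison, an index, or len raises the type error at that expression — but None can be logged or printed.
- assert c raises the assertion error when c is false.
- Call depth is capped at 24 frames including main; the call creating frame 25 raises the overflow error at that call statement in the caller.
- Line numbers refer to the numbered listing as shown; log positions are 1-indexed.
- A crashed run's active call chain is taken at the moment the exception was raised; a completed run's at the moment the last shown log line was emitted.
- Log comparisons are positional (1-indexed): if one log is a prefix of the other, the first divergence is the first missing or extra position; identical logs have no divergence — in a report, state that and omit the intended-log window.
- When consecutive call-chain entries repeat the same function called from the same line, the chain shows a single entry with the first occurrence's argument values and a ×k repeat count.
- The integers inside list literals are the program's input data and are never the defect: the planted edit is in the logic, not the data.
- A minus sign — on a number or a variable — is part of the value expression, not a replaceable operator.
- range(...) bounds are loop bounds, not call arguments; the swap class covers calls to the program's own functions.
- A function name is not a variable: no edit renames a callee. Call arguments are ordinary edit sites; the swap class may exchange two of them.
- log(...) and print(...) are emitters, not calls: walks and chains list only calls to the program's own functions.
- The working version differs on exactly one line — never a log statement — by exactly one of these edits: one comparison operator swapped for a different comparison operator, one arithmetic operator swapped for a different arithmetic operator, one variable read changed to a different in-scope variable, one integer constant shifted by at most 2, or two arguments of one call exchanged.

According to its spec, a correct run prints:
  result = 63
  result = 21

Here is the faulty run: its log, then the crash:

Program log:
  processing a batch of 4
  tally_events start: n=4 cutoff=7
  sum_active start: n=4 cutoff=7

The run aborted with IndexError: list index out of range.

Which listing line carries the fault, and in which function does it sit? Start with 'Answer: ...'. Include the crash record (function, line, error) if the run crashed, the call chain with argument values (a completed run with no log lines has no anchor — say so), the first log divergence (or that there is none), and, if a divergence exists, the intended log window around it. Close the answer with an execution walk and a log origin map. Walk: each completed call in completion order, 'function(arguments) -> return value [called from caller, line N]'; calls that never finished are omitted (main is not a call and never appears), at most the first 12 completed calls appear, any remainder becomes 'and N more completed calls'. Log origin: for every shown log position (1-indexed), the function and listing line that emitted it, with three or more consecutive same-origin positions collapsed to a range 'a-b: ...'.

Answer: the defect is in sum_active at line 3.
The tell: The log ends early — 3 lines, where the working version next logs 'located slot 2'.
Crash: sum_active, line 4, IndexError.
Call chain: main -> tally_events([10, 3, 7, 1], 7) (called at line 18) -> sum_active([10, 3, 7, 1], 7) (called at line 9).
First divergence: position 4; the shown log stops at 3 lines while the working version next logs 'located slot 2'.
Intended log window:
  2: tally_events start: n=4 cutoff=7
  3: sum_active start: n=4 cutoff=7
  4: located slot 2
  5: stage result 21
Execution walk:
  (no call completed)
Log origins:
  1: emitted by main (line 17)
  2: emitted by tally_events (line 8)
  3: emitted by sum_active (line 2)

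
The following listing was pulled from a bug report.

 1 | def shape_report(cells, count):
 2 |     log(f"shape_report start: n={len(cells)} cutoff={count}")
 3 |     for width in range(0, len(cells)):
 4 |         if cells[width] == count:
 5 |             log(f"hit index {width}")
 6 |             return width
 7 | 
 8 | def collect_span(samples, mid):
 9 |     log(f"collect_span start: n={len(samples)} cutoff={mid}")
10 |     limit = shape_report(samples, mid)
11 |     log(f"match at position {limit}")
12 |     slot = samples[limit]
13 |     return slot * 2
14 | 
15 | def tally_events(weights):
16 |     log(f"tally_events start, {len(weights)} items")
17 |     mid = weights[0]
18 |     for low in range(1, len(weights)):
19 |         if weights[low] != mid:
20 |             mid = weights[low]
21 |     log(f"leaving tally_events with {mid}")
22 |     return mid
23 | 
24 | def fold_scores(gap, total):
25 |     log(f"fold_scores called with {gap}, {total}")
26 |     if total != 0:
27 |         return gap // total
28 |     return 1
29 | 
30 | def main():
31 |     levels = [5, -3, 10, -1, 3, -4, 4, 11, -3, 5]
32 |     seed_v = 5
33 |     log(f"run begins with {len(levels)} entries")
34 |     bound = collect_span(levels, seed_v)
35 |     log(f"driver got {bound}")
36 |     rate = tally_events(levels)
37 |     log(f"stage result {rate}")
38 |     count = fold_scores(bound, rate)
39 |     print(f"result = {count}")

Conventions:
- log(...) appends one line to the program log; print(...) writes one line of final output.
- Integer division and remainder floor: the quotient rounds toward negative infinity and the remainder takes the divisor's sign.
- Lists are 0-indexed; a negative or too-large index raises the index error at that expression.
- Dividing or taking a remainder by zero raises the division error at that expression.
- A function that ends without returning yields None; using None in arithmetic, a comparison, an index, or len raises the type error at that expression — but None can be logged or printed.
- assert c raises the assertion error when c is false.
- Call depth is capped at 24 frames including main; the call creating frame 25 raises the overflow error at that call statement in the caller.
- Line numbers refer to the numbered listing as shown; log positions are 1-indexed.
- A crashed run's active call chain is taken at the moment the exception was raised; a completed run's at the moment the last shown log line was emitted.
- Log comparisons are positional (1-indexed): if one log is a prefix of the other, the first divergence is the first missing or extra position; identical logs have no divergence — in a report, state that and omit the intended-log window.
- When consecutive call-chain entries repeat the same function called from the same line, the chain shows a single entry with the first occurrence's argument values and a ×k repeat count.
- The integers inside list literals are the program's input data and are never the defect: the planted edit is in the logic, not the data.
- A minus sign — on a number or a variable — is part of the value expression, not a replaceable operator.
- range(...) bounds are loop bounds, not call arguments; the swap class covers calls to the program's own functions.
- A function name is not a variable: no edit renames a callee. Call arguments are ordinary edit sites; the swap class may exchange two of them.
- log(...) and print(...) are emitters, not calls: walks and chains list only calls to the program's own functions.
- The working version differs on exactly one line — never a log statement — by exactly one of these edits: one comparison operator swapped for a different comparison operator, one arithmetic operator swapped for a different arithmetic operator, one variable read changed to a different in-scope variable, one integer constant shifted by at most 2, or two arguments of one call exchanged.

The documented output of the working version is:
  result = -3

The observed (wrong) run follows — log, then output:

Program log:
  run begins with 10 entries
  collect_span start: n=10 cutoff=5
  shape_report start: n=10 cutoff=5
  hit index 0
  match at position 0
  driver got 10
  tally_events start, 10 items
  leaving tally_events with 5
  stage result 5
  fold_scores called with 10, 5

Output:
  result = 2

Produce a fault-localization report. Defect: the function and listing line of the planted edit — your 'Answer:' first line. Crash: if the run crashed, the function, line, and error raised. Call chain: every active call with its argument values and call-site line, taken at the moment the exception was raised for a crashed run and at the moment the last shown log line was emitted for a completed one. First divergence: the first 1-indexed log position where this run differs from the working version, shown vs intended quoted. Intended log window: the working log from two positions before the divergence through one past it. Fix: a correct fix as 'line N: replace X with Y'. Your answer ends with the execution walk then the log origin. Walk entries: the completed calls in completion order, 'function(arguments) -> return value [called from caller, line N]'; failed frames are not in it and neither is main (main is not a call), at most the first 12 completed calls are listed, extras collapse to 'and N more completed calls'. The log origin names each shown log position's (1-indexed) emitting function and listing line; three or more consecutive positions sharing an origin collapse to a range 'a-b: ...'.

Answer: the defect is in tally_events at line 19.
Key fact: Everything matches until log position 8, which reads 'leaving tally_events with 5' in place of 'leaving tally_events with -4'.
Call chain: main -> fold_scores(10, 5) (called at line 38).
First divergence: position 8; shown 'leaving tally_events with 5' vs intended 'leaving tally_events with -4'.
Intended log window:
  6: driver got 10
  7: tally_events start, 10 items
  8: leaving tally_events with -4
  9: stage result -4
Execution walk:
  shape_report([5, -3, 10, -1, 3, -4, 4, 11, -3, 5], 5) -> 0  [called from collect_span, line 10]
  collect_span([5, -3, 10, -1, 3, -4, 4, 11, -3, 5], 5) -> 10  [called from main, line 34]
  tally_events([5, -3, 10, -1, 3, -4, 4, 11, -3, 5]) -> 5  [called from main, line 36]
  fold_scores(10, 5) -> 2  [called from main, line 38]
Log origin:
  1: logged in main at line 33
  2: logged in collect_span at line 9
  3: logged in shape_report at line 2
  4: logged in shape_report at line 5
  5: logged in collect_span at line 11
  6: logged in main at line 35
  7: logged in tally_events at line 16
  8: logged in tally_events at line 21
  9: logged in main at line 37
  10: logged in fold_scores at line 25
A correct fix: line 19: replace `!=` with `<`.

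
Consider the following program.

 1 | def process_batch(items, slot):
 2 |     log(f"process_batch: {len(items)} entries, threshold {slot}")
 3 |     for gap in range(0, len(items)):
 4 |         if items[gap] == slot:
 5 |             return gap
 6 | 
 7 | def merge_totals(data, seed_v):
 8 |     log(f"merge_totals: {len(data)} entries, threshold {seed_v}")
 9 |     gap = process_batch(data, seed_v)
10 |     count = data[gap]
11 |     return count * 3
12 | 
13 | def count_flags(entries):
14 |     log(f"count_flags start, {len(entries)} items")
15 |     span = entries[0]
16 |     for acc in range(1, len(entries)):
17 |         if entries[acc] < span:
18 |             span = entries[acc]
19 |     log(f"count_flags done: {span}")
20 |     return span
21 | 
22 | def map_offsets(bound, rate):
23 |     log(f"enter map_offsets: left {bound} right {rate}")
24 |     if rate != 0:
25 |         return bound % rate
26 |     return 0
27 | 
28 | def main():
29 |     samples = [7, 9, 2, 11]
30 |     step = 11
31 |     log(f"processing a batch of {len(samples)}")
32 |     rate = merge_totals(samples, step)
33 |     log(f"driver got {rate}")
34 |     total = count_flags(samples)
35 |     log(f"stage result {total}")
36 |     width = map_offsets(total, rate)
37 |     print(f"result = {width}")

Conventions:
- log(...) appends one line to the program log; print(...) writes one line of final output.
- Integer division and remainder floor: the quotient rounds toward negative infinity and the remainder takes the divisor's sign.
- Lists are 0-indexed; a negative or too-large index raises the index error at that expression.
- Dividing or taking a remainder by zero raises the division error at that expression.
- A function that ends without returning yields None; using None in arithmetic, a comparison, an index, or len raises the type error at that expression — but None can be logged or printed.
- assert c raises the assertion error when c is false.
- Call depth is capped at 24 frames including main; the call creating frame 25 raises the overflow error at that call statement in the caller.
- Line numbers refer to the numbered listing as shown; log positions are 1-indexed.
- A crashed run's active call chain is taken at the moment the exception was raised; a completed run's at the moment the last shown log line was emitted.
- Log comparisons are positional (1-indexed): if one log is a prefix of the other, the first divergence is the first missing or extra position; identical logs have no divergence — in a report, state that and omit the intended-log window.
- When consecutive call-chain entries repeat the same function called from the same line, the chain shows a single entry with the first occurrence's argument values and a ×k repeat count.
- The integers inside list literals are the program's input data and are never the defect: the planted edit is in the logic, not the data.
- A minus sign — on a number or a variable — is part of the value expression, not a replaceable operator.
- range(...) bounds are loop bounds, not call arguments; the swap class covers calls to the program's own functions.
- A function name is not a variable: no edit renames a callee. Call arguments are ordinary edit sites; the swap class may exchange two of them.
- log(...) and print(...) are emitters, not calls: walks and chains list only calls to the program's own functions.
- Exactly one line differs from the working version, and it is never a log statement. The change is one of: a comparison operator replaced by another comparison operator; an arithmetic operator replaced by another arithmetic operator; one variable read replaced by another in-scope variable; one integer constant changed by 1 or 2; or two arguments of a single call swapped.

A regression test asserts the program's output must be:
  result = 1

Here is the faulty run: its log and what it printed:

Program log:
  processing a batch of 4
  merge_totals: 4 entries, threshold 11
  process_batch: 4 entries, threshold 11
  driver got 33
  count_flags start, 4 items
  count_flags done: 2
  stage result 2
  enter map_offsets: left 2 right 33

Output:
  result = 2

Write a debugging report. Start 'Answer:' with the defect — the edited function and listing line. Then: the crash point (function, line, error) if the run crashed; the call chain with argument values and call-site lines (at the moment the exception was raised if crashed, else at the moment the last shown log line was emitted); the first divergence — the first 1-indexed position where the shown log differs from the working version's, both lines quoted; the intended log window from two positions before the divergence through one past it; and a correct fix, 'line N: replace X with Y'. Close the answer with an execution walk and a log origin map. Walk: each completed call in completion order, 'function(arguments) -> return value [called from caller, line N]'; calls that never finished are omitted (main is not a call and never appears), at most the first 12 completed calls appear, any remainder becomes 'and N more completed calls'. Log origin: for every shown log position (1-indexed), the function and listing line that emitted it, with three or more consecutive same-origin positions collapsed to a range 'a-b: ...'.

Answer: the defect is in main at line 36.
The tell: The log first diverges at position 8: the faulty run prints 'enter map_offsets: left 2 right 33' where the working version prints 'enter map_offsets: left 33 right 2'.
Call chain: main -> map_offsets(2, 33) (called at line 36).
First divergence: position 8 — shown 'enter map_offsets: left 2 right 33', intended 'enter map_offsets: left 33 right 2'.
Intended log window:
  6: count_flags done: 2
  7: stage result 2
  8: enter map_offsets: left 33 right 2
Execution walk:
  process_batch([7, 9, 2, 11], 11) -> 3  [called from merge_totals, line 9]
  merge_totals([7, 9, 2, 11], 11) -> 33  [called from main, line 32]
  count_flags([7, 9, 2, 11]) -> 2  [called from main, line 34]
  map_offsets(2, 33) -> 2  [called from main, line 36]
Log origin:
  1: logged in main at line 31
  2: logged in merge_totals at line 8
  3: logged in process_batch at line 2
  4: logged in main at line 33
  5: logged in count_flags at line 14
  6: logged in count_flags at line 19
  7: logged in main at line 35
  8: logged in map_offsets at line 23
A correct fix: line 36: replace `map_offsets(total, rate)` with `map_offsets(rate, total)`.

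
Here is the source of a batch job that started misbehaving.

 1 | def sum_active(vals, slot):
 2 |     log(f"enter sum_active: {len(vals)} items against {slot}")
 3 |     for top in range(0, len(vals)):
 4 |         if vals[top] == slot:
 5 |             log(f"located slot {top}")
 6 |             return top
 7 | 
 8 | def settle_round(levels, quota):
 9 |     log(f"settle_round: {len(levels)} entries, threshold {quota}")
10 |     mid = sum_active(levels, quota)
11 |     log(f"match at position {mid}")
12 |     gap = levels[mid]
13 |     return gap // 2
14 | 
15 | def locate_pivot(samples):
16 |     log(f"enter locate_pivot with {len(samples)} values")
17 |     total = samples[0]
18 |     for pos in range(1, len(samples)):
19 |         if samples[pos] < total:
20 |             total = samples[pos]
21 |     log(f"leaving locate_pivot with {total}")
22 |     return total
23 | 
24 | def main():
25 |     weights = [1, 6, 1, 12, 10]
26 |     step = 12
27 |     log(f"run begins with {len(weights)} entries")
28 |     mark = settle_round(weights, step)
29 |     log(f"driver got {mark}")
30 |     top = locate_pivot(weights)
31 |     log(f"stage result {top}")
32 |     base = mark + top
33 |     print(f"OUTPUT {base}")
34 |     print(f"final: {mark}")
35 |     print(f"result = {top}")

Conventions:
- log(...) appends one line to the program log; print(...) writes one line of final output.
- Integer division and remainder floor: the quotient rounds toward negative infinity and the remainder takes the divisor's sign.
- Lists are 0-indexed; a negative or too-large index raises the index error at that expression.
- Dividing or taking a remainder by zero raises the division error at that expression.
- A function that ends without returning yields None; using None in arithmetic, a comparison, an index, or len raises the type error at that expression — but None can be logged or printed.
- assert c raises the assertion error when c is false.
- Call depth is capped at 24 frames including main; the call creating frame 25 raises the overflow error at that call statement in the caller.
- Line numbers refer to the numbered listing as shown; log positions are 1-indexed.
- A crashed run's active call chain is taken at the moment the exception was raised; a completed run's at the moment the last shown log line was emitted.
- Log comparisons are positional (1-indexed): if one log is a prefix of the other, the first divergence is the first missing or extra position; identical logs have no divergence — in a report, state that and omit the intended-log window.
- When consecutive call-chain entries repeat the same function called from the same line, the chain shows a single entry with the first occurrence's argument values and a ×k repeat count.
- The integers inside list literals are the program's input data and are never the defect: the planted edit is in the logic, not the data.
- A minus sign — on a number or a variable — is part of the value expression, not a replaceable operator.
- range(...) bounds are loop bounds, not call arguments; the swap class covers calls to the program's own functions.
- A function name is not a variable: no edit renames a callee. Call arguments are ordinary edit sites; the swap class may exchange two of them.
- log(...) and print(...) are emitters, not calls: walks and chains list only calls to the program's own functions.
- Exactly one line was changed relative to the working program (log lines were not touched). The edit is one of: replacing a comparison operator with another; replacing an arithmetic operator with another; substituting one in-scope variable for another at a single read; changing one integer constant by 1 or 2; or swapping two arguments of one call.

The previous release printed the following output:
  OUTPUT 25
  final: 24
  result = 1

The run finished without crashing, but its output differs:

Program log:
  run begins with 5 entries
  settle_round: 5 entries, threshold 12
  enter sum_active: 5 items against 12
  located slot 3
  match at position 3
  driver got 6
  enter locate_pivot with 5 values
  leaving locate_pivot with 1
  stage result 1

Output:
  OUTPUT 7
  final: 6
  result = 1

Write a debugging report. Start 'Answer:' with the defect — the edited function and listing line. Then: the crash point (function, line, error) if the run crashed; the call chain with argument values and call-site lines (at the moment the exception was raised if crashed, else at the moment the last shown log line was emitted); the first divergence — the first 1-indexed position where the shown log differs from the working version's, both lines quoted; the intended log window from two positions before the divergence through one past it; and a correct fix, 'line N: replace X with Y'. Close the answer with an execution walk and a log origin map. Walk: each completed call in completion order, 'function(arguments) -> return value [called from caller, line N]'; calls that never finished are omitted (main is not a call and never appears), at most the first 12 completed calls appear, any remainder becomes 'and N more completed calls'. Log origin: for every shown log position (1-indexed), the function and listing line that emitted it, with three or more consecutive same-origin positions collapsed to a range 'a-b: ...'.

Answer: the defect is in settle_round at line 13.
The tell: Position 6 is the first bad log line: 'driver got 6' should read 'driver got 24'.
Call chain: main.
First divergence: position 6 — the shown line 'driver got 6' should read 'driver got 24'.
Intended log window:
  4: located slot 3
  5: match at position 3
  6: driver got 24
  7: enter locate_pivot with 5 values
Execution walk:
  sum_active([1, 6, 1, 12, 10], 12) -> 3  [called from settle_round, line 10]
  settle_round([1, 6, 1, 12, 10], 12) -> 6  [called from main, line 28]
  locate_pivot([1, 6, 1, 12, 10]) -> 1  [called from main, line 30]
Log line origins:
  1: emitted by main (line 27)
  2: emitted by settle_round (line 9)
  3: emitted by sum_active (line 2)
  4: emitted by sum_active (line 5)
  5: emitted by settle_round (line 11)
  6: emitted by main (line 29)
  7: emitted by locate_pivot (line 16)
  8: emitted by locate_pivot (line 21)
  9: emitted by main (line 31)
A correct fix: line 13: replace `//` with `*`.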